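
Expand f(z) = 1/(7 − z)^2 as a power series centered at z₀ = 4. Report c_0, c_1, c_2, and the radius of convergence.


Let w = z − z₀, so z = z₀ + w.
Then 7 − z = 7 − (z₀ + w) = (7 − z₀) − w = 3 − w.
f(z) = 1/(3 − w)^2 = (1/(3)^2) · (1 − w/(3))^{−2}.
By the binomial series (1−u)^{−2} = Σ_{n≥0} C(n+1, 1) u^n for |u|<1, with u = w/(3):
  c_n = C(n+1, 1) / (3)^(n+2).
  c_0 = 1/(3)^2 = 1/9.
  c_1 = 2/(3)^3 = 2/27.
  c_2 = 3/(3)^4 = 1/27.
The series is valid for |w/d| < 1, i.e. |z − z₀| < |d|.
Radius of convergence: R = |7 − z₀| = |3| = 3 (distance from z₀ to the singularity z = 7).

c_0 = 1/9, c_1 = 2/27, c_2 = 1/27; R = 3.


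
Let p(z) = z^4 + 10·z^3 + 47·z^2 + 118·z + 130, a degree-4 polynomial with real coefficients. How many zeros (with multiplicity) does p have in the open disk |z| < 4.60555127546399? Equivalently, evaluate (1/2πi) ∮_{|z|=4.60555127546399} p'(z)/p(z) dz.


The zeros of p are: (-2 + 3i), (-2 - 3i), (-3 + 1i), (-3 - 1i).
Their magnitudes are: 3.606, 3.606, 3.162, 3.162.
Zeros with |z| < R = 4.60555127546399: (-2 + 3i), (-2 - 3i), (-3 + 1i), (-3 - 1i).
Count = 4.
By the argument principle, (1/2πi) ∮_{|z|=R} p'(z)/p(z) dz equals exactly this count.

Number of zeros inside |z| < 4.60555127546399: 4.


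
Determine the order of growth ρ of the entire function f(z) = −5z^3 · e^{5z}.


M(r) = max_{|z|=r} |-5|·|z|^3·|e^{5z}| = 5·r^3 · e^{5r^1} (the factors attain their maxima compatibly on |z|=r). Then log M(r) = log 5 + 3·log r + 5r^1, dominated by the last term, so log log M(r) ~ 1·log r. The polynomial factor -5z^3 contributes only a log r term and does not affect the order. ρ = 1.
Therefore ρ = 1.

Order ρ = 1.


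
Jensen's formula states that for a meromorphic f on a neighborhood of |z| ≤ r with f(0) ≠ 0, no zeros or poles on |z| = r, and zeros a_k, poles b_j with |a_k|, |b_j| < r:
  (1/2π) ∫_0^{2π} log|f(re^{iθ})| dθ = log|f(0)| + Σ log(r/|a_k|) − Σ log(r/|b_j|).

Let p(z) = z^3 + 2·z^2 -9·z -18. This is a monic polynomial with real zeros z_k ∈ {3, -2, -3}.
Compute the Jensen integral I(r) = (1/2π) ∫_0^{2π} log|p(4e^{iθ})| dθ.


Zeros: -3, -2, 3; r = 4.
Inside |z| < r: -3, -2, 3. Outside (|z| ≥ r): ∅.
p(0) = -18, so log|p(0)| = log(18) = 2.8904.
Apply Jensen: I(r) = log|p(0)| + Σ_k log(r/|z_k|), summed over zeros inside |z| < r.
  log(r/|z_k|) for z_k = 3: log(4/3) = 0.2877
  log(r/|z_k|) for z_k = -2: log(4/2) = 0.6931
  log(r/|z_k|) for z_k = -3: log(4/3) = 0.2877
Sum over inside zeros: 1.2685.
I(r) = log|p(0)| + (inside sum) = 2.8904 + 1.2685 = 4.1589.
Closed form (all zeros inside, monic): I(r) = n·log(r) = 3·log(4) = 4.1589. ✓

I(r) ≈ 4.1589.


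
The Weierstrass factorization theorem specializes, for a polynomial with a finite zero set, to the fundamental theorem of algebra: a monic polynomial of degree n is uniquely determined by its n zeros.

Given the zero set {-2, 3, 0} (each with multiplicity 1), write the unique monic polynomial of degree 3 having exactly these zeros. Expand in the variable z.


The polynomial is p(z) = ∏_{α ∈ S} (z − α), where S = {-2, 3, 0}.
Expanding the product yields: p(z) = z^3 -z^2 -6·z.
The resulting polynomial has degree 3 and real coefficients as required.

p(z) = z^3 -z^2 -6·z.


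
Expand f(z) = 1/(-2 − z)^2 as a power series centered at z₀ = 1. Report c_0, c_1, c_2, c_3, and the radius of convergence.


Let w = z − z₀, so z = z₀ + w.
Then -2 − z = -2 − (z₀ + w) = (-2 − z₀) − w = -3 − w.
f(z) = 1/(-3 − w)^2 = (1/(-3)^2) · (1 − w/(-3))^{−2}.
By the binomial series (1−u)^{−2} = Σ_{n≥0} C(n+1, 1) u^n for |u|<1, with u = w/(-3):
  c_n = C(n+1, 1) / (-3)^(n+2).
  c_0 = 1/(-3)^2 = 1/9.
  c_1 = 2/(-3)^3 = -2/27.
  c_2 = 3/(-3)^4 = 1/27.
  c_3 = 4/(-3)^5 = -4/243.
The series is valid for |w/d| < 1, i.e. |z − z₀| < |d|.
Radius of convergence: R = |-2 − z₀| = |-3| = 3 (distance from z₀ to the singularity z = -2).

c_0 = 1/9, c_1 = -2/27, c_2 = 1/27, c_3 = -4/243; R = 3.


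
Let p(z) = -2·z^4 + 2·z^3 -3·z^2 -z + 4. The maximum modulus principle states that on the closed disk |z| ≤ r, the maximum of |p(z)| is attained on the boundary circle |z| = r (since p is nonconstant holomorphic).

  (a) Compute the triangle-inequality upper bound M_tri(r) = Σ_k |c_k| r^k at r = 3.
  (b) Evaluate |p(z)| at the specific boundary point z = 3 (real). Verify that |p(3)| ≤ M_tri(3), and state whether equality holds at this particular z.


Coefficients: c_0 = 4, c_1 = -1, c_2 = -3, c_3 = 2, c_4 = -2. Radius r = 3.
Part (a). Triangle bound: M_tri(r) = Σ_k |c_k| r^k
  = |4|·3^0 + |-1|·3^1 + |-3|·3^2 + |2|·3^3 + |-2|·3^4
  = 4 + 3 + 27 + 54 + 162 = 250.
This bounds M(r) := max_{|z|=r} |p(z)| from above; equality holds iff all terms c_k z^k can be made to align in phase at a single z on |z|=r.
Part (b). At z = 3 (real, on the circle |z| = r):
  p(3) = (4)·3^0 + (-1)·3^1 + (-3)·3^2 + (2)·3^3 + (-2)·3^4 = -134.
  |p(3)| = 134.
Check: |p(3)| = 134 ≤ 250 = M_tri(3). ✓ Equality does not hold at z = 3 (the coefficients have mixed signs, so the terms do not all align in phase there).

M_tri(3) = 250; |p(3)| = 134; equality at z=3: no.


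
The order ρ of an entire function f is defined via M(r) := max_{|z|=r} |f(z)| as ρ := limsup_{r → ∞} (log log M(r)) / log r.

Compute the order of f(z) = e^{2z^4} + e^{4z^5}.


Each summand is entire of order 4 and 5 respectively (as in the single-exponential case). The order of a sum is at most the max of the orders, so ρ ≤ 5. For the lower bound: on |z|=r choose arg z so that 4z^5 is real positive; then |e^{4z^5}| = e^{4r^5} while |e^{2z^4}| ≤ e^{2r^4} = o(e^{4r^5}). So |f| ≥ e^{4r^5}(1 − o(1)) and ρ ≥ 5. Hence ρ = max(4, 5) = 5.
Therefore ρ = 5.

Order ρ = 5.


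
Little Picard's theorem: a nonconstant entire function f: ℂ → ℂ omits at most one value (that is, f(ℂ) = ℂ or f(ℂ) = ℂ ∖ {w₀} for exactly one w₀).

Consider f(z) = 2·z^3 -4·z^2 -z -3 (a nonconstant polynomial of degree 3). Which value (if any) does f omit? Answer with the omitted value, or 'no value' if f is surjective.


Little Picard bounds the complement of f(ℂ) to at most one point.
For every w ∈ ℂ, the equation p(z) − w = 0 is a nonconstant polynomial in z and hence has at least one root by the fundamental theorem of algebra. So p is surjective onto ℂ, omitting no value.

Omitted value: no value.


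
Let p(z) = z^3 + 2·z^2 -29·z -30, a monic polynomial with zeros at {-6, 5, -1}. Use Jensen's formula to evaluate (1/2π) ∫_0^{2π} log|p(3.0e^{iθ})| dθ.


Zeros: -6, -1, 5; r = 3.0.
Inside |z| < r: -1. Outside (|z| ≥ r): -6, 5.
p(0) = -30, so log|p(0)| = log(30) = 3.4012.
Apply Jensen: I(r) = log|p(0)| + Σ_k log(r/|z_k|), summed over zeros inside |z| < r.
  log(r/|z_k|) for z_k = -1: log(3.0/1) = 1.0986
  Outside zeros (-6, 5) contribute nothing to the Jensen sum.
Sum over inside zeros: 1.0986.
I(r) = log|p(0)| + (inside sum) = 3.4012 + 1.0986 = 4.4998.
Note: since some zeros are outside |z| ≤ r, the simplified n·log(r) form does NOT apply — only the inside zeros contribute.

I(r) ≈ 4.4998.


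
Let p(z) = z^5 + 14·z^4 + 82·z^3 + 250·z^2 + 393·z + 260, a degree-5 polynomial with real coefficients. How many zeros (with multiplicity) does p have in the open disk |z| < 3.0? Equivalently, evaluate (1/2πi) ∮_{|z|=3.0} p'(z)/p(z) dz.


The zeros of p are: (-2 + 1i), (-2 - 1i), -4, (-3 + 2i), (-3 - 2i).
Their magnitudes are: 2.236, 2.236, 4, 3.606, 3.606.
Zeros with |z| < R = 3.0: (-2 + 1i), (-2 - 1i).
Count = 2.
By the argument principle, (1/2πi) ∮_{|z|=R} p'(z)/p(z) dz equals exactly this count.

Number of zeros inside |z| < 3.0: 2.


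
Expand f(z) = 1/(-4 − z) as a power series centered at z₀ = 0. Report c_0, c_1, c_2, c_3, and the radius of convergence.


Let w = z − z₀, so z = z₀ + w.
Then -4 − z = -4 − (z₀ + w) = (-4 − z₀) − w = -4 − w.
f(z) = 1/(-4 − w) = (1/(-4)) · 1/(1 − w/(-4)) = Σ_{n≥0} w^n / (-4)^(n+1).
So c_n = 1/(-4)^(n+1):
  c_0 = 1/(-4)^1 = -1/4.
  c_1 = 1/(-4)^2 = 1/16.
  c_2 = 1/(-4)^3 = -1/64.
  c_3 = 1/(-4)^4 = 1/256.
The series is valid for |w/d| < 1, i.e. |z − z₀| < |d|.
Radius of convergence: R = |-4 − z₀| = |-4| = 4 (distance from z₀ to the singularity z = -4).

c_0 = -1/4, c_1 = 1/16, c_2 = -1/64, c_3 = 1/256; R = 4.


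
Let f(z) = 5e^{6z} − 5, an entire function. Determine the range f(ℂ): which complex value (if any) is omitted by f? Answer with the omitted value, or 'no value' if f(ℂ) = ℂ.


Little Picard bounds the complement of f(ℂ) to at most one point.
e^{6z} is never zero on ℂ, so 5·e^{6z} takes every value in ℂ ∖ {0}. Adding -5 shifts the range to ℂ ∖ {-5}. Thus f omits exactly the value -5.

Omitted value: -5.


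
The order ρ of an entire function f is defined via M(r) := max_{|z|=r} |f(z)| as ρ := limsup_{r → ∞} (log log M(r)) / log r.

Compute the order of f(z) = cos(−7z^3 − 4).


Write cos(w) = (e^{iw} ± e^{−iw})/(2 or 2i), so |cos(w)| ≤ e^{|w|}. With w = −7z^3 − 4, |w| ≤ 7r^3 + 4 on |z|=r, giving M(r) ≤ e^{7r^3 + 4} and ρ ≤ 3. For the lower bound, choose z on |z|=r with -7z^3 purely imaginary of modulus 7r^3; then |cos(−7z^3 − 4)| grows like e^{7r^3}/2, so ρ ≥ 3. Hence ρ = 3.
Therefore ρ = 3.

Order ρ = 3.


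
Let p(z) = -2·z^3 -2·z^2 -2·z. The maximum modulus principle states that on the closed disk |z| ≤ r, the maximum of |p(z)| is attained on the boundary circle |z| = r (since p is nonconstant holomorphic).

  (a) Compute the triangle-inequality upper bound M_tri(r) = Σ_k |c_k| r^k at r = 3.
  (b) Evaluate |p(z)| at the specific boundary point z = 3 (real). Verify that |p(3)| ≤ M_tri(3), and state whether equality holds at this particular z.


Coefficients: c_0 = 0, c_1 = -2, c_2 = -2, c_3 = -2. Radius r = 3.
Part (a). Triangle bound: M_tri(r) = Σ_k |c_k| r^k
  = |0|·3^0 + |-2|·3^1 + |-2|·3^2 + |-2|·3^3
  = 0 + 6 + 18 + 54 = 78.
This bounds M(r) := max_{|z|=r} |p(z)| from above; equality holds iff all terms c_k z^k can be made to align in phase at a single z on |z|=r.
Part (b). At z = 3 (real, on the circle |z| = r):
  p(3) = (0)·3^0 + (-2)·3^1 + (-2)·3^2 + (-2)·3^3 = -78.
  |p(3)| = 78.
Since all nonzero coefficients share the same sign, |p(3)| = 78 = M_tri(3); the triangle bound is attained at z = 3, so in fact M(r) = 78.

M_tri(3) = 78; |p(3)| = 78; equality at z=3: yes.


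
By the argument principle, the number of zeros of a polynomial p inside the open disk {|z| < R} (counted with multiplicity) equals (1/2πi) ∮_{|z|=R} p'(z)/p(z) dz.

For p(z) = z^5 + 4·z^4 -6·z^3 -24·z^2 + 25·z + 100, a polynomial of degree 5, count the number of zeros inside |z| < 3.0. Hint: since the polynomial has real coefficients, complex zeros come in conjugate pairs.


The zeros of p are: -4, (2 + 1i), (2 - 1i), (-2 + 1i), (-2 - 1i).
Their magnitudes are: 4, 2.236, 2.236, 2.236, 2.236.
Zeros with |z| < R = 3.0: (2 + 1i), (2 - 1i), (-2 + 1i), (-2 - 1i).
Count = 4.
By the argument principle, (1/2πi) ∮_{|z|=R} p'(z)/p(z) dz equals exactly this count.

Number of zeros inside |z| < 3.0: 4.


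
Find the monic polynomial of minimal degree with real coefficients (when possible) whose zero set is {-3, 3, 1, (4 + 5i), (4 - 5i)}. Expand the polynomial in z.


The polynomial is p(z) = ∏_{α ∈ S} (z − α), where S = {-3, 3, 1, (4 + 5i), (4 - 5i)}.
Expanding the product yields: p(z) = z^5 -9·z^4 + 40·z^3 + 40·z^2 -441·z + 369.
Note conjugate pairs combine to real quadratics: (z − (4+5i))(z − (4−5i)) = z² − 8z + 41.
The resulting polynomial has degree 5 and real coefficients as required.

p(z) = z^5 -9·z^4 + 40·z^3 + 40·z^2 -441·z + 369.


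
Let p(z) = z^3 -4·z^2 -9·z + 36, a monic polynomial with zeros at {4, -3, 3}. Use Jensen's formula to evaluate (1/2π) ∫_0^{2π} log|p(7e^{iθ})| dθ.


Zeros: -3, 3, 4; r = 7.
Inside |z| < r: -3, 3, 4. Outside (|z| ≥ r): ∅.
p(0) = 36, so log|p(0)| = log(36) = 3.5835.
Apply Jensen: I(r) = log|p(0)| + Σ_k log(r/|z_k|), summed over zeros inside |z| < r.
  log(r/|z_k|) for z_k = 4: log(7/4) = 0.5596
  log(r/|z_k|) for z_k = -3: log(7/3) = 0.8473
  log(r/|z_k|) for z_k = 3: log(7/3) = 0.8473
Sum over inside zeros: 2.2542.
I(r) = log|p(0)| + (inside sum) = 3.5835 + 2.2542 = 5.8377.
Closed form (all zeros inside, monic): I(r) = n·log(r) = 3·log(7) = 5.8377. ✓

I(r) ≈ 5.8377.


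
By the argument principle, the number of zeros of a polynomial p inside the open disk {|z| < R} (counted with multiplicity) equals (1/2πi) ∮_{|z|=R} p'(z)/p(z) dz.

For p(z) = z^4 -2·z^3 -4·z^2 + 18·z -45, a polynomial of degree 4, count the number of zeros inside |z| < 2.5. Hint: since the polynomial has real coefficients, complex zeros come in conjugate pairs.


The zeros of p are: -3, 3, (1 + 2i), (1 - 2i).
Their magnitudes are: 3, 3, 2.236, 2.236.
Zeros with |z| < R = 2.5: (1 + 2i), (1 - 2i).
Count = 2.
By the argument principle, (1/2πi) ∮_{|z|=R} p'(z)/p(z) dz equals exactly this count.

Number of zeros inside |z| < 2.5: 2.


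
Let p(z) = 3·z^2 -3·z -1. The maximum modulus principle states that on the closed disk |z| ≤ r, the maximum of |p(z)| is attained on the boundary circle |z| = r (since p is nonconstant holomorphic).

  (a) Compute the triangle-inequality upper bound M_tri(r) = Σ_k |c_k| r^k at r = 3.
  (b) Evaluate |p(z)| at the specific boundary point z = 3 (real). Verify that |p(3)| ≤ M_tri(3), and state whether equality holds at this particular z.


Coefficients: c_0 = -1, c_1 = -3, c_2 = 3. Radius r = 3.
Part (a). Triangle bound: M_tri(r) = Σ_k |c_k| r^k
  = |-1|·3^0 + |-3|·3^1 + |3|·3^2
  = 1 + 9 + 27 = 37.
This bounds M(r) := max_{|z|=r} |p(z)| from above; equality holds iff all terms c_k z^k can be made to align in phase at a single z on |z|=r.
Part (b). At z = 3 (real, on the circle |z| = r):
  p(3) = (-1)·3^0 + (-3)·3^1 + (3)·3^2 = 17.
  |p(3)| = 17.
Check: |p(3)| = 17 ≤ 37 = M_tri(3). ✓ Equality does not hold at z = 3 (the coefficients have mixed signs, so the terms do not all align in phase there).

M_tri(3) = 37; |p(3)| = 17; equality at z=3: no.


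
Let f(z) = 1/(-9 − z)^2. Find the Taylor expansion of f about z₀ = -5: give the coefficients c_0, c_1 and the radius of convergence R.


Let w = z − z₀, so z = z₀ + w.
Then -9 − z = -9 − (z₀ + w) = (-9 − z₀) − w = -4 − w.
f(z) = 1/(-4 − w)^2 = (1/(-4)^2) · (1 − w/(-4))^{−2}.
By the binomial series (1−u)^{−2} = Σ_{n≥0} C(n+1, 1) u^n for |u|<1, with u = w/(-4):
  c_n = C(n+1, 1) / (-4)^(n+2).
  c_0 = 1/(-4)^2 = 1/16.
  c_1 = 2/(-4)^3 = -1/32.
The series is valid for |w/d| < 1, i.e. |z − z₀| < |d|.
Radius of convergence: R = |-9 − z₀| = |-4| = 4 (distance from z₀ to the singularity z = -9).

c_0 = 1/16, c_1 = -1/32; R = 4.


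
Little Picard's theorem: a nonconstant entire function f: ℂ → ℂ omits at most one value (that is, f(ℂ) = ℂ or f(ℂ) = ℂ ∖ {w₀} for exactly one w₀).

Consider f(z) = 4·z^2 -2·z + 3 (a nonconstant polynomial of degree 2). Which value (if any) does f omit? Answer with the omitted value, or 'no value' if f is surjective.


Little Picard bounds the complement of f(ℂ) to at most one point.
For every w ∈ ℂ, the equation p(z) − w = 0 is a nonconstant polynomial in z and hence has at least one root by the fundamental theorem of algebra. So p is surjective onto ℂ, omitting no value.

Omitted value: no value.


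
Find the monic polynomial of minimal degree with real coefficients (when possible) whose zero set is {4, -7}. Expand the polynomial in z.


The polynomial is p(z) = ∏_{α ∈ S} (z − α), where S = {4, -7}.
Expanding the product yields: p(z) = z^2 + 3·z -28.
The resulting polynomial has degree 2 and real coefficients as required.

p(z) = z^2 + 3·z -28.


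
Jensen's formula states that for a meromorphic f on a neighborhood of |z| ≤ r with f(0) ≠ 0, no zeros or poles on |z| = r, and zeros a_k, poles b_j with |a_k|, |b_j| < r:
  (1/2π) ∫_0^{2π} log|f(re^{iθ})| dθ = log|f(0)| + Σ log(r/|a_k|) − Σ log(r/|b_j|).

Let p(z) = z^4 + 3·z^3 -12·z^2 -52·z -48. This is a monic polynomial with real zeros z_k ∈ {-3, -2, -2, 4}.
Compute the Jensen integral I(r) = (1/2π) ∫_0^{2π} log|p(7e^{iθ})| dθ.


Zeros: -3, -2, -2, 4; r = 7.
Inside |z| < r: -3, -2, -2, 4. Outside (|z| ≥ r): ∅.
p(0) = -48, so log|p(0)| = log(48) = 3.8712.
Apply Jensen: I(r) = log|p(0)| + Σ_k log(r/|z_k|), summed over zeros inside |z| < r.
  log(r/|z_k|) for z_k = -3: log(7/3) = 0.8473
  log(r/|z_k|) for z_k = -2: log(7/2) = 1.2528
  log(r/|z_k|) for z_k = -2: log(7/2) = 1.2528
  log(r/|z_k|) for z_k = 4: log(7/4) = 0.5596
Sum over inside zeros: 3.9124.
I(r) = log|p(0)| + (inside sum) = 3.8712 + 3.9124 = 7.7836.
Closed form (all zeros inside, monic): I(r) = n·log(r) = 4·log(7) = 7.7836. ✓

I(r) ≈ 7.7836.


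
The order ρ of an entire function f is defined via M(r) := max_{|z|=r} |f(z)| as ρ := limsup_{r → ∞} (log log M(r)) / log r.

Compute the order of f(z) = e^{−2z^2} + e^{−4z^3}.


Each summand is entire of order 2 and 3 respectively (as in the single-exponential case). The order of a sum is at most the max of the orders, so ρ ≤ 3. For the lower bound: on |z|=r choose arg z so that -4z^3 is real positive; then |e^{-4z^3}| = e^{4r^3} while |e^{-2z^2}| ≤ e^{2r^2} = o(e^{4r^3}). So |f| ≥ e^{4r^3}(1 − o(1)) and ρ ≥ 3. Hence ρ = max(2, 3) = 3.
Therefore ρ = 3.

Order ρ = 3.


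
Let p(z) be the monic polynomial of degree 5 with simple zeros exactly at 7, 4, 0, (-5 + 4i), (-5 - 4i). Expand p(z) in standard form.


The polynomial is p(z) = ∏_{α ∈ S} (z − α), where S = {7, 4, 0, (-5 + 4i), (-5 - 4i)}.
Expanding the product yields: p(z) = z^5 -z^4 -41·z^3 -171·z^2 + 1148·z.
Note conjugate pairs combine to real quadratics: (z − (-5+4i))(z − (-5−4i)) = z² + 10z + 41.
The resulting polynomial has degree 5 and real coefficients as required.

p(z) = z^5 -z^4 -41·z^3 -171·z^2 + 1148·z.


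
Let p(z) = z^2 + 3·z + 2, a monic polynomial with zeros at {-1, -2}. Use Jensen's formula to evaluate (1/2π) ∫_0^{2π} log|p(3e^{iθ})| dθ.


Zeros: -2, -1; r = 3.
Inside |z| < r: -2, -1. Outside (|z| ≥ r): ∅.
p(0) = 2, so log|p(0)| = log(2) = 0.6931.
Apply Jensen: I(r) = log|p(0)| + Σ_k log(r/|z_k|), summed over zeros inside |z| < r.
  log(r/|z_k|) for z_k = -1: log(3/1) = 1.0986
  log(r/|z_k|) for z_k = -2: log(3/2) = 0.4055
Sum over inside zeros: 1.5041.
I(r) = log|p(0)| + (inside sum) = 0.6931 + 1.5041 = 2.1972.
Closed form (all zeros inside, monic): I(r) = n·log(r) = 2·log(3) = 2.1972. ✓

I(r) ≈ 2.1972.


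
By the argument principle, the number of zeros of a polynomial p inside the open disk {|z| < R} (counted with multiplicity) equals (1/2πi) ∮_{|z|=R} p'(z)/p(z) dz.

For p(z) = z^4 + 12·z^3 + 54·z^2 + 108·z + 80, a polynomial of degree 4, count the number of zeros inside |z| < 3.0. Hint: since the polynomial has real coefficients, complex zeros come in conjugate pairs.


The zeros of p are: -4, -2, (-3 + 1i), (-3 - 1i).
Their magnitudes are: 4, 2, 3.162, 3.162.
Zeros with |z| < R = 3.0: -2.
Count = 1.
By the argument principle, (1/2πi) ∮_{|z|=R} p'(z)/p(z) dz equals exactly this count.

Number of zeros inside |z| < 3.0: 1.


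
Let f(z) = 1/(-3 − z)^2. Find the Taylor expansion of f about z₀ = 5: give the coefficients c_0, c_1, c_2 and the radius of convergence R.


Let w = z − z₀, so z = z₀ + w.
Then -3 − z = -3 − (z₀ + w) = (-3 − z₀) − w = -8 − w.
f(z) = 1/(-8 − w)^2 = (1/(-8)^2) · (1 − w/(-8))^{−2}.
By the binomial series (1−u)^{−2} = Σ_{n≥0} C(n+1, 1) u^n for |u|<1, with u = w/(-8):
  c_n = C(n+1, 1) / (-8)^(n+2).
  c_0 = 1/(-8)^2 = 1/64.
  c_1 = 2/(-8)^3 = -1/256.
  c_2 = 3/(-8)^4 = 3/4096.
The series is valid for |w/d| < 1, i.e. |z − z₀| < |d|.
Radius of convergence: R = |-3 − z₀| = |-8| = 8 (distance from z₀ to the singularity z = -3).

c_0 = 1/64, c_1 = -1/256, c_2 = 3/4096; R = 8.


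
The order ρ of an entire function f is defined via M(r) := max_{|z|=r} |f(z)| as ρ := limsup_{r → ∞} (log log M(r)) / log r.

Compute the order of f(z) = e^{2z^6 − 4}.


|e^{2z^6 − 4}| = e^{Re(2·z^6) + -4} ≤ e^{2|z|^6 + -4} = e^{2r^6 + -4} on |z| = r, so ρ ≤ 6. Choosing z on |z|=r so that 2·z^6 is real positive (always possible by picking arg z appropriately) gives |f(z)| = e^{2r^6 + -4}, matching the bound. The additive constant -4 does not affect log log M(r) ~ 6·log r. Hence ρ = 6.
Therefore ρ = 6.

Order ρ = 6.


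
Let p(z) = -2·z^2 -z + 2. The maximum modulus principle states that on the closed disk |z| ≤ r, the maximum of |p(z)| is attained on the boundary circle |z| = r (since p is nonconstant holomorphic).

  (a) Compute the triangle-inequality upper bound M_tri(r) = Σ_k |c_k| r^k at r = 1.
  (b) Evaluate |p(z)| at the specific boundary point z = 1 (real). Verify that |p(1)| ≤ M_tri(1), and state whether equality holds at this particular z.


Coefficients: c_0 = 2, c_1 = -1, c_2 = -2. Radius r = 1.
Part (a). Triangle bound: M_tri(r) = Σ_k |c_k| r^k
  = |2|·1^0 + |-1|·1^1 + |-2|·1^2
  = 2 + 1 + 2 = 5.
This bounds M(r) := max_{|z|=r} |p(z)| from above; equality holds iff all terms c_k z^k can be made to align in phase at a single z on |z|=r.
Part (b). At z = 1 (real, on the circle |z| = r):
  p(1) = (2)·1^0 + (-1)·1^1 + (-2)·1^2 = -1.
  |p(1)| = 1.
Check: |p(1)| = 1 ≤ 5 = M_tri(1). ✓ Equality does not hold at z = 1 (the coefficients have mixed signs, so the terms do not all align in phase there).

M_tri(1) = 5; |p(1)| = 1; equality at z=1: no.


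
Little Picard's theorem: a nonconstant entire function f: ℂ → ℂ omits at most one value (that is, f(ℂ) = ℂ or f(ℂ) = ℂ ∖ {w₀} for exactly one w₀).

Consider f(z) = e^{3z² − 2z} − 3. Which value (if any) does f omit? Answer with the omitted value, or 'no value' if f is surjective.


Little Picard bounds the complement of f(ℂ) to at most one point.
The exponent g(z) = 3z² − 2z is a nonconstant polynomial, hence surjective onto ℂ. So e^{g(z)} takes every value in {e^w : w ∈ ℂ} = ℂ ∖ {0}. Adding -3 shifts the range to ℂ ∖ {-3}. f omits exactly -3.

Omitted value: -3.


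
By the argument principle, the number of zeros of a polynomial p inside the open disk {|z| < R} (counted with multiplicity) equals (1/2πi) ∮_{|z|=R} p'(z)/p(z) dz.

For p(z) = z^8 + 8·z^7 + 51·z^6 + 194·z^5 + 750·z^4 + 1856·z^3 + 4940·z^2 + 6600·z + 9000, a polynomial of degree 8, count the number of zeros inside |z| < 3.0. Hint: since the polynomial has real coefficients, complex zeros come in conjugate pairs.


The zeros of p are: (-1 + 2i), (-1 - 2i), (1 + 3i), (1 - 3i), (-1 + 3i), (-1 - 3i), (-3 + 3i), (-3 - 3i).
Their magnitudes are: 2.236, 2.236, 3.162, 3.162, 3.162, 3.162, 4.243, 4.243.
Zeros with |z| < R = 3.0: (-1 + 2i), (-1 - 2i).
Count = 2.
By the argument principle, (1/2πi) ∮_{|z|=R} p'(z)/p(z) dz equals exactly this count.

Number of zeros inside |z| < 3.0: 2.


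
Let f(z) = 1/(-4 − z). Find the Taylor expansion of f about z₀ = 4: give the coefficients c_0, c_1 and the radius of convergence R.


Let w = z − z₀, so z = z₀ + w.
Then -4 − z = -4 − (z₀ + w) = (-4 − z₀) − w = -8 − w.
f(z) = 1/(-8 − w) = (1/(-8)) · 1/(1 − w/(-8)) = Σ_{n≥0} w^n / (-8)^(n+1).
So c_n = 1/(-8)^(n+1):
  c_0 = 1/(-8)^1 = -1/8.
  c_1 = 1/(-8)^2 = 1/64.
The series is valid for |w/d| < 1, i.e. |z − z₀| < |d|.
Radius of convergence: R = |-4 − z₀| = |-8| = 8 (distance from z₀ to the singularity z = -4).

c_0 = -1/8, c_1 = 1/64; R = 8.


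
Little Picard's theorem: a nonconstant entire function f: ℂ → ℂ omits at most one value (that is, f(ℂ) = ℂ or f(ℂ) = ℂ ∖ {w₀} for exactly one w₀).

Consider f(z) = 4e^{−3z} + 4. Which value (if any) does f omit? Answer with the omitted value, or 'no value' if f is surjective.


Little Picard bounds the complement of f(ℂ) to at most one point.
e^{−3z} is never zero on ℂ, so 4·e^{−3z} takes every value in ℂ ∖ {0}. Adding 4 shifts the range to ℂ ∖ {4}. Thus f omits exactly the value 4.

Omitted value: 4.


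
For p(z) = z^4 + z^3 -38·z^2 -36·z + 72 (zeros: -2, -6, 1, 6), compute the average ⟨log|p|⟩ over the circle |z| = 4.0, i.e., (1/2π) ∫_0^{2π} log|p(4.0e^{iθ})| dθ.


Zeros: -6, -2, 1, 6; r = 4.0.
Inside |z| < r: -2, 1. Outside (|z| ≥ r): -6, 6.
p(0) = 72, so log|p(0)| = log(72) = 4.2767.
Apply Jensen: I(r) = log|p(0)| + Σ_k log(r/|z_k|), summed over zeros inside |z| < r.
  log(r/|z_k|) for z_k = -2: log(4.0/2) = 0.6931
  log(r/|z_k|) for z_k = 1: log(4.0/1) = 1.3863
  Outside zeros (-6, 6) contribute nothing to the Jensen sum.
Sum over inside zeros: 2.0794.
I(r) = log|p(0)| + (inside sum) = 4.2767 + 2.0794 = 6.3561.
Note: since some zeros are outside |z| ≤ r, the simplified n·log(r) form does NOT apply — only the inside zeros contribute.

I(r) ≈ 6.3561.


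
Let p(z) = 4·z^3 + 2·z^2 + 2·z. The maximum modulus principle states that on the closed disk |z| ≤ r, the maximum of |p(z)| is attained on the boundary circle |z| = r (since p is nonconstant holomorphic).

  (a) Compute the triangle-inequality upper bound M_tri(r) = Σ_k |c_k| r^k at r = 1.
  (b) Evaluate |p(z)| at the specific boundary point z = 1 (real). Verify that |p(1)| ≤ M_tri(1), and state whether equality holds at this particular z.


Coefficients: c_0 = 0, c_1 = 2, c_2 = 2, c_3 = 4. Radius r = 1.
Part (a). Triangle bound: M_tri(r) = Σ_k |c_k| r^k
  = |0|·1^0 + |2|·1^1 + |2|·1^2 + |4|·1^3
  = 0 + 2 + 2 + 4 = 8.
This bounds M(r) := max_{|z|=r} |p(z)| from above; equality holds iff all terms c_k z^k can be made to align in phase at a single z on |z|=r.
Part (b). At z = 1 (real, on the circle |z| = r):
  p(1) = (0)·1^0 + (2)·1^1 + (2)·1^2 + (4)·1^3 = 8.
  |p(1)| = 8.
Since all nonzero coefficients share the same sign, |p(1)| = 8 = M_tri(1); the triangle bound is attained at z = 1, so in fact M(r) = 8.

M_tri(1) = 8; |p(1)| = 8; equality at z=1: yes.


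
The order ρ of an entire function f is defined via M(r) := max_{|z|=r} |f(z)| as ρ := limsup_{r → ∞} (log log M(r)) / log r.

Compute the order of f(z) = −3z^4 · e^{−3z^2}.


M(r) = max_{|z|=r} |-3|·|z|^4·|e^{−3z^2}| = 3·r^4 · e^{3r^2} (the factors attain their maxima compatibly on |z|=r). Then log M(r) = log 3 + 4·log r + 3r^2, dominated by the last term, so log log M(r) ~ 2·log r. The polynomial factor -3z^4 contributes only a log r term and does not affect the order. ρ = 2.
Therefore ρ = 2.

Order ρ = 2.


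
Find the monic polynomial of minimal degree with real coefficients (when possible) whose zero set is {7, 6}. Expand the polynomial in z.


The polynomial is p(z) = ∏_{α ∈ S} (z − α), where S = {7, 6}.
Expanding the product yields: p(z) = z^2 -13·z + 42.
The resulting polynomial has degree 2 and real coefficients as required.

p(z) = z^2 -13·z + 42.


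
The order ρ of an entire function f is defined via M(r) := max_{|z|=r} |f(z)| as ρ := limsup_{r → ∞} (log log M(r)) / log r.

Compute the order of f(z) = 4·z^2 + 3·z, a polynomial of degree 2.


|f(z)| ≤ Σ|c_k|·r^k = O(r^2) as r → ∞. Polynomial growth is O(e^{r^ε}) for every ε > 0 (since r^2/e^{r^ε} → 0), so ρ ≤ ε for all ε > 0, i.e. ρ = 0. Every nonconstant polynomial has order 0.
Therefore ρ = 0.

Order ρ = 0.


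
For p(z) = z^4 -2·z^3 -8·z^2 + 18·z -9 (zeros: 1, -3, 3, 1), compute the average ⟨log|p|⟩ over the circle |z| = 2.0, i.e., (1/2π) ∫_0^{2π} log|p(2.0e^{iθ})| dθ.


Zeros: -3, 1, 1, 3; r = 2.0.
Inside |z| < r: 1, 1. Outside (|z| ≥ r): -3, 3.
p(0) = -9, so log|p(0)| = log(9) = 2.1972.
Apply Jensen: I(r) = log|p(0)| + Σ_k log(r/|z_k|), summed over zeros inside |z| < r.
  log(r/|z_k|) for z_k = 1: log(2.0/1) = 0.6931
  log(r/|z_k|) for z_k = 1: log(2.0/1) = 0.6931
  Outside zeros (-3, 3) contribute nothing to the Jensen sum.
Sum over inside zeros: 1.3863.
I(r) = log|p(0)| + (inside sum) = 2.1972 + 1.3863 = 3.5835.
Note: since some zeros are outside |z| ≤ r, the simplified n·log(r) form does NOT apply — only the inside zeros contribute.

I(r) ≈ 3.5835.


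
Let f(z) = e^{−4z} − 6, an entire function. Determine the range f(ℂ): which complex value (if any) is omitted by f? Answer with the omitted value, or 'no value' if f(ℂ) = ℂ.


Little Picard bounds the complement of f(ℂ) to at most one point.
e^{−4z} is never zero on ℂ, so 1·e^{−4z} takes every value in ℂ ∖ {0}. Adding -6 shifts the range to ℂ ∖ {-6}. Thus f omits exactly the value -6.

Omitted value: -6.


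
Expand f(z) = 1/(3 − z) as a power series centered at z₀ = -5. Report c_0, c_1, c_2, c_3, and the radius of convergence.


Let w = z − z₀, so z = z₀ + w.
Then 3 − z = 3 − (z₀ + w) = (3 − z₀) − w = 8 − w.
f(z) = 1/(8 − w) = (1/(8)) · 1/(1 − w/(8)) = Σ_{n≥0} w^n / (8)^(n+1).
So c_n = 1/(8)^(n+1):
  c_0 = 1/(8)^1 = 1/8.
  c_1 = 1/(8)^2 = 1/64.
  c_2 = 1/(8)^3 = 1/512.
  c_3 = 1/(8)^4 = 1/4096.
The series is valid for |w/d| < 1, i.e. |z − z₀| < |d|.
Radius of convergence: R = |3 − z₀| = |8| = 8 (distance from z₀ to the singularity z = 3).

c_0 = 1/8, c_1 = 1/64, c_2 = 1/512, c_3 = 1/4096; R = 8.


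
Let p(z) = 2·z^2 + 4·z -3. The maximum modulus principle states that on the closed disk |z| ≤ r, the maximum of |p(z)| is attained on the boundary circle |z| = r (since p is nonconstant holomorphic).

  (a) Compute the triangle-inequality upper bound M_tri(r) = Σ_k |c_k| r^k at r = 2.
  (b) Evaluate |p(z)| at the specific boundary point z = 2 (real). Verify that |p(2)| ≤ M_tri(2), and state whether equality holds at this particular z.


Coefficients: c_0 = -3, c_1 = 4, c_2 = 2. Radius r = 2.
Part (a). Triangle bound: M_tri(r) = Σ_k |c_k| r^k
  = |-3|·2^0 + |4|·2^1 + |2|·2^2
  = 3 + 8 + 8 = 19.
This bounds M(r) := max_{|z|=r} |p(z)| from above; equality holds iff all terms c_k z^k can be made to align in phase at a single z on |z|=r.
Part (b). At z = 2 (real, on the circle |z| = r):
  p(2) = (-3)·2^0 + (4)·2^1 + (2)·2^2 = 13.
  |p(2)| = 13.
Check: |p(2)| = 13 ≤ 19 = M_tri(2). ✓ Equality does not hold at z = 2 (the coefficients have mixed signs, so the terms do not all align in phase there).

M_tri(2) = 19; |p(2)| = 13; equality at z=2: no.


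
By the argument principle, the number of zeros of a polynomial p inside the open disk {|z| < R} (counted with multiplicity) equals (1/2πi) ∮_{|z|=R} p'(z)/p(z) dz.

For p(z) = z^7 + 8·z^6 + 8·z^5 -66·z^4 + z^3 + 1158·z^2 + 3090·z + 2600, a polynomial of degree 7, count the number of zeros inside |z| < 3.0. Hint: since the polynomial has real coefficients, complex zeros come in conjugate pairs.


The zeros of p are: (-2 + 1i), (-2 - 1i), (3 + 2i), (3 - 2i), (-3 + 1i), (-3 - 1i), -4.
Their magnitudes are: 2.236, 2.236, 3.606, 3.606, 3.162, 3.162, 4.
Zeros with |z| < R = 3.0: (-2 + 1i), (-2 - 1i).
Count = 2.
By the argument principle, (1/2πi) ∮_{|z|=R} p'(z)/p(z) dz equals exactly this count.

Number of zeros inside |z| < 3.0: 2.


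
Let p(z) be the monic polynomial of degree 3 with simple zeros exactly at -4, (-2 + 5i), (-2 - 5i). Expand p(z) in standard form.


The polynomial is p(z) = ∏_{α ∈ S} (z − α), where S = {-4, (-2 + 5i), (-2 - 5i)}.
Expanding the product yields: p(z) = z^3 + 8·z^2 + 45·z + 116.
Note conjugate pairs combine to real quadratics: (z − (-2+5i))(z − (-2−5i)) = z² + 4z + 29.
The resulting polynomial has degree 3 and real coefficients as required.

p(z) = z^3 + 8·z^2 + 45·z + 116.


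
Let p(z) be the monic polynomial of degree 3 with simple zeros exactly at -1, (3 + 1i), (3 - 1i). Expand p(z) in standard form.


The polynomial is p(z) = ∏_{α ∈ S} (z − α), where S = {-1, (3 + 1i), (3 - 1i)}.
Expanding the product yields: p(z) = z^3 -5·z^2 + 4·z + 10.
Note conjugate pairs combine to real quadratics: (z − (3+1i))(z − (3−1i)) = z² − 6z + 10.
The resulting polynomial has degree 3 and real coefficients as required.

p(z) = z^3 -5·z^2 + 4·z + 10.


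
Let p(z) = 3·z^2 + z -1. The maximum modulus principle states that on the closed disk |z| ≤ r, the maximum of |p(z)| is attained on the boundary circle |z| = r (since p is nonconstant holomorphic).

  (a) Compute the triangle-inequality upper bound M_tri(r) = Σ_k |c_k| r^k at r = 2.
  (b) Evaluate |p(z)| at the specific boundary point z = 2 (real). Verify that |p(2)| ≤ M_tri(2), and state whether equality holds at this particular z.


Coefficients: c_0 = -1, c_1 = 1, c_2 = 3. Radius r = 2.
Part (a). Triangle bound: M_tri(r) = Σ_k |c_k| r^k
  = |-1|·2^0 + |1|·2^1 + |3|·2^2
  = 1 + 2 + 12 = 15.
This bounds M(r) := max_{|z|=r} |p(z)| from above; equality holds iff all terms c_k z^k can be made to align in phase at a single z on |z|=r.
Part (b). At z = 2 (real, on the circle |z| = r):
  p(2) = (-1)·2^0 + (1)·2^1 + (3)·2^2 = 13.
  |p(2)| = 13.
Check: |p(2)| = 13 ≤ 15 = M_tri(2). ✓ Equality does not hold at z = 2 (the coefficients have mixed signs, so the terms do not all align in phase there).

M_tri(2) = 15; |p(2)| = 13; equality at z=2: no.


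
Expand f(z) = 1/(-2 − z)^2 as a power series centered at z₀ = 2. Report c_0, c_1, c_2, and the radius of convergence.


Let w = z − z₀, so z = z₀ + w.
Then -2 − z = -2 − (z₀ + w) = (-2 − z₀) − w = -4 − w.
f(z) = 1/(-4 − w)^2 = (1/(-4)^2) · (1 − w/(-4))^{−2}.
By the binomial series (1−u)^{−2} = Σ_{n≥0} C(n+1, 1) u^n for |u|<1, with u = w/(-4):
  c_n = C(n+1, 1) / (-4)^(n+2).
  c_0 = 1/(-4)^2 = 1/16.
  c_1 = 2/(-4)^3 = -1/32.
  c_2 = 3/(-4)^4 = 3/256.
The series is valid for |w/d| < 1, i.e. |z − z₀| < |d|.
Radius of convergence: R = |-2 − z₀| = |-4| = 4 (distance from z₀ to the singularity z = -2).

c_0 = 1/16, c_1 = -1/32, c_2 = 3/256; R = 4.


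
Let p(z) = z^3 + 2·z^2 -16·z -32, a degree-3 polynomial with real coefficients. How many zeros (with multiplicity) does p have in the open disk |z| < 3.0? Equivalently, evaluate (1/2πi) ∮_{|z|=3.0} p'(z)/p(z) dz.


The zeros of p are: -2, -4, 4.
Their magnitudes are: 2, 4, 4.
Zeros with |z| < R = 3.0: -2.
Count = 1.
By the argument principle, (1/2πi) ∮_{|z|=R} p'(z)/p(z) dz equals exactly this count.

Number of zeros inside |z| < 3.0: 1.


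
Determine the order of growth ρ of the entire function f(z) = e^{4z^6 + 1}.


|e^{4z^6 + 1}| = e^{Re(4·z^6) + 1} ≤ e^{4|z|^6 + 1} = e^{4r^6 + 1} on |z| = r, so ρ ≤ 6. Choosing z on |z|=r so that 4·z^6 is real positive (always possible by picking arg z appropriately) gives |f(z)| = e^{4r^6 + 1}, matching the bound. The additive constant 1 does not affect log log M(r) ~ 6·log r. Hence ρ = 6.
Therefore ρ = 6.

Order ρ = 6.


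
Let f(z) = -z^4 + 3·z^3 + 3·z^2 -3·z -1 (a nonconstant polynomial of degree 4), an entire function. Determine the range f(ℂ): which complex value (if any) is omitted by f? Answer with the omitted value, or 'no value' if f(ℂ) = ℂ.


Little Picard bounds the complement of f(ℂ) to at most one point.
For every w ∈ ℂ, the equation p(z) − w = 0 is a nonconstant polynomial in z and hence has at least one root by the fundamental theorem of algebra. So p is surjective onto ℂ, omitting no value.

Omitted value: no value.


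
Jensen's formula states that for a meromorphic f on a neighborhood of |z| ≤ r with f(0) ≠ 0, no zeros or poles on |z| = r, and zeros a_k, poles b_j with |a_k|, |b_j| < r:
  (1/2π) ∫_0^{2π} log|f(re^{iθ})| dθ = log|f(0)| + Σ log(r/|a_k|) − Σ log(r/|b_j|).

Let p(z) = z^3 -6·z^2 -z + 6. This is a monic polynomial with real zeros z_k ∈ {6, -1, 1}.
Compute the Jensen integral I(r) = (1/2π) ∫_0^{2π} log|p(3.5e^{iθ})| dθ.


Zeros: -1, 1, 6; r = 3.5.
Inside |z| < r: -1, 1. Outside (|z| ≥ r): 6.
p(0) = 6, so log|p(0)| = log(6) = 1.7918.
Apply Jensen: I(r) = log|p(0)| + Σ_k log(r/|z_k|), summed over zeros inside |z| < r.
  log(r/|z_k|) for z_k = -1: log(3.5/1) = 1.2528
  log(r/|z_k|) for z_k = 1: log(3.5/1) = 1.2528
  Outside zeros (6) contribute nothing to the Jensen sum.
Sum over inside zeros: 2.5055.
I(r) = log|p(0)| + (inside sum) = 1.7918 + 2.5055 = 4.2973.
Note: since some zeros are outside |z| ≤ r, the simplified n·log(r) form does NOT apply — only the inside zeros contribute.

I(r) ≈ 4.2973.


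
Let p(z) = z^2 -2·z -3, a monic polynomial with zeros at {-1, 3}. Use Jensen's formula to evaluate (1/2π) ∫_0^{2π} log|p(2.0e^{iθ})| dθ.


Zeros: -1, 3; r = 2.0.
Inside |z| < r: -1. Outside (|z| ≥ r): 3.
p(0) = -3, so log|p(0)| = log(3) = 1.0986.
Apply Jensen: I(r) = log|p(0)| + Σ_k log(r/|z_k|), summed over zeros inside |z| < r.
  log(r/|z_k|) for z_k = -1: log(2.0/1) = 0.6931
  Outside zeros (3) contribute nothing to the Jensen sum.
Sum over inside zeros: 0.6931.
I(r) = log|p(0)| + (inside sum) = 1.0986 + 0.6931 = 1.7918.
Note: since some zeros are outside |z| ≤ r, the simplified n·log(r) form does NOT apply — only the inside zeros contribute.

I(r) ≈ 1.7918.


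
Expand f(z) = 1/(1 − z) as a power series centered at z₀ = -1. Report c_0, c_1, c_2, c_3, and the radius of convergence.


Let w = z − z₀, so z = z₀ + w.
Then 1 − z = 1 − (z₀ + w) = (1 − z₀) − w = 2 − w.
f(z) = 1/(2 − w) = (1/(2)) · 1/(1 − w/(2)) = Σ_{n≥0} w^n / (2)^(n+1).
So c_n = 1/(2)^(n+1):
  c_0 = 1/(2)^1 = 1/2.
  c_1 = 1/(2)^2 = 1/4.
  c_2 = 1/(2)^3 = 1/8.
  c_3 = 1/(2)^4 = 1/16.
The series is valid for |w/d| < 1, i.e. |z − z₀| < |d|.
Radius of convergence: R = |1 − z₀| = |2| = 2 (distance from z₀ to the singularity z = 1).

c_0 = 1/2, c_1 = 1/4, c_2 = 1/8, c_3 = 1/16; R = 2.


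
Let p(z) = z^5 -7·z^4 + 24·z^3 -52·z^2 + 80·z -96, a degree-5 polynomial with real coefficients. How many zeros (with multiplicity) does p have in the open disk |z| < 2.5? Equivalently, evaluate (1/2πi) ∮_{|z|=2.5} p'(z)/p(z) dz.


The zeros of p are: 3, (2 + 2i), (2 - 2i), (0 + 2i), (0 - 2i).
Their magnitudes are: 3, 2.828, 2.828, 2, 2.
Zeros with |z| < R = 2.5: (0 + 2i), (0 - 2i).
Count = 2.
By the argument principle, (1/2πi) ∮_{|z|=R} p'(z)/p(z) dz equals exactly this count.

Number of zeros inside |z| < 2.5: 2.


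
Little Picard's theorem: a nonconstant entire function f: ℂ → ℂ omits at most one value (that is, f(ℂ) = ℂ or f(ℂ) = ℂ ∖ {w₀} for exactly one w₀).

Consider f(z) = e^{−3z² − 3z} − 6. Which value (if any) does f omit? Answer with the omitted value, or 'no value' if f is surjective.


Little Picard bounds the complement of f(ℂ) to at most one point.
The exponent g(z) = −3z² − 3z is a nonconstant polynomial, hence surjective onto ℂ. So e^{g(z)} takes every value in {e^w : w ∈ ℂ} = ℂ ∖ {0}. Adding -6 shifts the range to ℂ ∖ {-6}. f omits exactly -6.

Omitted value: -6.


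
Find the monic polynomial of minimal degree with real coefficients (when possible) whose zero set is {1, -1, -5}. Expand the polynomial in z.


The polynomial is p(z) = ∏_{α ∈ S} (z − α), where S = {1, -1, -5}.
Expanding the product yields: p(z) = z^3 + 5·z^2 -z -5.
The resulting polynomial has degree 3 and real coefficients as required.

p(z) = z^3 + 5·z^2 -z -5.


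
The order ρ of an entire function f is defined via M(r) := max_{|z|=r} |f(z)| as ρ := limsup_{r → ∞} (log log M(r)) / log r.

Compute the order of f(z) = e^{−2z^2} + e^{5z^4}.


Each summand is entire of order 2 and 4 respectively (as in the single-exponential case). The order of a sum is at most the max of the orders, so ρ ≤ 4. For the lower bound: on |z|=r choose arg z so that 5z^4 is real positive; then |e^{5z^4}| = e^{5r^4} while |e^{-2z^2}| ≤ e^{2r^2} = o(e^{5r^4}). So |f| ≥ e^{5r^4}(1 − o(1)) and ρ ≥ 4. Hence ρ = max(2, 4) = 4.
Therefore ρ = 4.

Order ρ = 4.


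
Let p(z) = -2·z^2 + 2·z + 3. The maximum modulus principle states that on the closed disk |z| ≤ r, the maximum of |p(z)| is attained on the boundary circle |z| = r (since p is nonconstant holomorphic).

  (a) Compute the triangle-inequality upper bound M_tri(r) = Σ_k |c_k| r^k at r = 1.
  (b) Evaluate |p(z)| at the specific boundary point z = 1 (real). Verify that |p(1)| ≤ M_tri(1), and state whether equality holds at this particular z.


Coefficients: c_0 = 3, c_1 = 2, c_2 = -2. Radius r = 1.
Part (a). Triangle bound: M_tri(r) = Σ_k |c_k| r^k
  = |3|·1^0 + |2|·1^1 + |-2|·1^2
  = 3 + 2 + 2 = 7.
This bounds M(r) := max_{|z|=r} |p(z)| from above; equality holds iff all terms c_k z^k can be made to align in phase at a single z on |z|=r.
Part (b). At z = 1 (real, on the circle |z| = r):
  p(1) = (3)·1^0 + (2)·1^1 + (-2)·1^2 = 3.
  |p(1)| = 3.
Check: |p(1)| = 3 ≤ 7 = M_tri(1). ✓ Equality does not hold at z = 1 (the coefficients have mixed signs, so the terms do not all align in phase there).

M_tri(1) = 7; |p(1)| = 3; equality at z=1: no.
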